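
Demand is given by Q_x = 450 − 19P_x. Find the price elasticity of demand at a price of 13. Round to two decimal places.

At P_x = 13, Q_x = 203.
dQ_x/dP_x = −19.
Point elasticity E = (dQ_x/dP_x)·(P_x/Q_x) = -19 × 13/203 ≈ -1.22.
|E| > 1, so demand is elastic at this price.

-1.22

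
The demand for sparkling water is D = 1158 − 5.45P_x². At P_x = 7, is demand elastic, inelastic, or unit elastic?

At P_x = 7, D = 890.95.
dD/dP_x = −2·5.45·P_x = −76.3.
Point elasticity E = (dD/dP_x)·(P_x/D) = -76.3 × 7/890.95 ≈ -0.599.
|E| ≈ 0.599 < 1, so demand is inelastic.

inelastic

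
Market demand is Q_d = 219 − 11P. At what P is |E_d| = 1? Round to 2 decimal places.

9.95

For linear demand Q_d = a − bP, E = −bP/(a − bP). |E| = 1 ⇒ bP = a − bP ⇒ P = a/(2b).
P = 219/(2·11) ≈ 9.95.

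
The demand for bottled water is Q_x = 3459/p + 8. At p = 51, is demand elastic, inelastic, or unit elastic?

At p = 51, Q_x = 75.8235.
dQ_x/dp = −3459/p² = −1.3299.
Point elasticity E = (dQ_x/dp)·(p/Q_x) = -1.3299 × 51/75.8235 ≈ -0.894.
|E| ≈ 0.894 < 1, so demand is inelastic.

inelastic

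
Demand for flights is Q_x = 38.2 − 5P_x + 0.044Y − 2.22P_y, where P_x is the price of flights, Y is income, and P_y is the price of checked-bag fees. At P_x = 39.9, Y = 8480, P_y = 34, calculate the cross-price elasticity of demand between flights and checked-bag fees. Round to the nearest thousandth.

First evaluate Q_x: 38.2 − 5(39.9) + 0.044(8480) − 2.22(34) = 38.2 − 199.5 + 373.12 − 75.48 = 136.34.
∂Q_x/∂P_y = −2.22, so E_xy = -2.22·(34/136.34) ≈ -0.554.
E_xy < 0: the goods are complements.

-0.554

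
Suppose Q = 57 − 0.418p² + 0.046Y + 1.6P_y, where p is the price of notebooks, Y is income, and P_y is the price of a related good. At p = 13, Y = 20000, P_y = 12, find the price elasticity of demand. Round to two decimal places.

Substituting, Q = 57 − 0.418(13)² + 0.046(20000) + 1.6(12) = 57 − 70.642 + 920 + 19.2 = 925.558.
∂Q/∂p = −2·0.418·p = -10.868, so E_p = -10.868·(13/925.558) ≈ -0.15.
|E_p| < 1: demand is inelastic.

-0.15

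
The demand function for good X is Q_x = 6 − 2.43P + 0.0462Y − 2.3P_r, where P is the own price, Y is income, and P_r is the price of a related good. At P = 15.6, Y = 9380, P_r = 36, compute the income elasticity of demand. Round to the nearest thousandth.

1.360

Evaluating quantity at (P, Y, P_r) gives Q_x = 6 − 2.43(15.6) + 0.0462(9380) − 2.3(36) = 6 − 37.908 + 433.356 − 82.8 = 318.648.
∂Q_x/∂Y = +0.0462, so E_I = 0.0462·(9380/318.648) ≈ 1.360.
E_I > 1: normal good (luxury).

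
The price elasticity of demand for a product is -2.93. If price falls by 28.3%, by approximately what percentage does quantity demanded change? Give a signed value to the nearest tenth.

%ΔQ ≈ E × %ΔP = (-2.93) × (-28.3%) ≈ 82.9%.

82.9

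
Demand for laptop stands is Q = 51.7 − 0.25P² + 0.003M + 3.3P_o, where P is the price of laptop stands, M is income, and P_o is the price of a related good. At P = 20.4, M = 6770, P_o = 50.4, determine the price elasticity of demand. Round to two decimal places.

At the given point, Q = 51.7 − 0.25(20.4)² + 0.003(6770) + 3.3(50.4) = 51.7 − 104.04 + 20.31 + 166.32 = 134.29.
∂Q/∂P = −2·0.25·P = -10.2, so E_p = -10.2·(20.4/134.29) ≈ -1.55.
|E_p| > 1: demand is elastic.

-1.55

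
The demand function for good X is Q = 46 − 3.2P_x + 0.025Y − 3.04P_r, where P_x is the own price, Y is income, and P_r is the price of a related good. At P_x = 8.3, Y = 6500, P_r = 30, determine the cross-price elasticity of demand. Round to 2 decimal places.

-1.01

First evaluate Q: 46 − 3.2(8.3) + 0.025(6500) − 3.04(30) = 46 − 26.56 + 162.5 − 91.2 = 90.74.
∂Q/∂P_r = −3.04, so E_xy = -3.04·(30/90.74) ≈ -1.01.
E_xy < 0: the goods are complements.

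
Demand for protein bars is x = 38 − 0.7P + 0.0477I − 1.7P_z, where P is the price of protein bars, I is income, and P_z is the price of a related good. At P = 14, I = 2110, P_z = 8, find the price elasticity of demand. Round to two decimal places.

Substituting, x = 38 − 0.7(14) + 0.0477(2110) − 1.7(8) = 38 − 9.8 + 100.647 − 13.6 = 115.247.
∂x/∂P = −0.7, so E_p = (−0.7)·(14/115.247) ≈ -0.09.
|E_p| < 1: demand is inelastic.

-0.09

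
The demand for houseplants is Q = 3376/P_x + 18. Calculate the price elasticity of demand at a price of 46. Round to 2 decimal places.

-0.80

At P_x = 46, Q = 91.3913.
dQ/dP_x = −3376/P_x² = −1.5955.
Point elasticity E = (dQ/dP_x)·(P_x/Q) = -1.5955 × 46/91.3913 ≈ -0.80.
|E| < 1, so demand is inelastic at this price.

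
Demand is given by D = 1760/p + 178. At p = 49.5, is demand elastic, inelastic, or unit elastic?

At p = 49.5, D = 213.5556.
dD/dp = −1760/p² = −0.7183.
Point elasticity E = (dD/dp)·(p/D) = -0.7183 × 49.5/213.5556 ≈ -0.166.
|E| ≈ 0.166 < 1, so demand is inelastic.

inelastic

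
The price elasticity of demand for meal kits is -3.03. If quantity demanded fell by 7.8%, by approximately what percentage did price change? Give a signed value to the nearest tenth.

2.6

%ΔQ ≈ E × %ΔP ⇒ %ΔP = %ΔQ / E = (-7.8%)/(-3.03) ≈ 2.6%.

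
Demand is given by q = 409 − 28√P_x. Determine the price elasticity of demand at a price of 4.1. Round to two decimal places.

-0.08

At P_x = 4.1, q = 352.3043.
dq/dP_x = −28/(2√P_x) = −28/(2·2.0248).
Point elasticity E = (dq/dP_x)·(P_x/q) = -6.9141 × 4.1/352.3043 ≈ -0.08.
|E| < 1, so demand is inelastic at this price.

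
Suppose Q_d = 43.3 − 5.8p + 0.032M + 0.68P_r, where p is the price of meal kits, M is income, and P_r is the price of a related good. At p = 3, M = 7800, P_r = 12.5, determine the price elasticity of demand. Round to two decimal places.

-0.06

At the given point, Q_d = 43.3 − 5.8(3) + 0.032(7800) + 0.68(12.5) = 43.3 − 17.4 + 249.6 + 8.5 = 284.
∂Q_d/∂p = −5.8, so E_p = (−5.8)·(3/284) ≈ -0.06.
|E_p| < 1: demand is inelastic.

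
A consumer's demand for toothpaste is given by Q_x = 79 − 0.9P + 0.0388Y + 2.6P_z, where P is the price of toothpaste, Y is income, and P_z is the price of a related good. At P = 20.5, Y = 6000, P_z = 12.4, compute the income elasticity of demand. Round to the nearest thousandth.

0.715

Q_x = 79 − 0.9(20.5) + 0.0388(6000) + 2.6(12.4) = 79 − 18.45 + 232.8 + 32.24 = 325.59.
∂Q_x/∂Y = +0.0388, so E_I = 0.0388·(6000/325.59) ≈ 0.715.
E_I ∈ (0,1): normal good (necessity).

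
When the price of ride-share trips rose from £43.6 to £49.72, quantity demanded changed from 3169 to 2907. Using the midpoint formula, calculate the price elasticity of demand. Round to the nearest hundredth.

%Δq = (2907 − 3169)/[(3169 + 2907)/2] = -262/3038 ≈ -0.0862.
%Δp = (49.72 − 43.6)/[(43.6 + 49.72)/2] = 6.12/46.66 ≈ 0.1312.
Arc elasticity E = %Δq/%Δp ≈ -0.0862/0.1312 ≈ -0.66.
|E| < 1: demand is inelastic over this range.

-0.66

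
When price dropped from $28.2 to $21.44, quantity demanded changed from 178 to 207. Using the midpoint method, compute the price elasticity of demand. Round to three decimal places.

-0.553

%ΔQ = (207 − 178)/[(178 + 207)/2] = 29/192.5 ≈ 0.1506.
%ΔP = (21.44 − 28.2)/[(28.2 + 21.44)/2] = -6.76/24.82 ≈ -0.2724.
Arc elasticity E = %ΔQ/%ΔP ≈ 0.1506/-0.2724 ≈ -0.553.
|E| < 1: demand is inelastic over this range.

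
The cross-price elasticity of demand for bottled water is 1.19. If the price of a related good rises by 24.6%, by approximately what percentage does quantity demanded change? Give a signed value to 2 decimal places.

29.27

%ΔQ ≈ E × %ΔP_y = (1.19) × (24.6%) ≈ 29.27%.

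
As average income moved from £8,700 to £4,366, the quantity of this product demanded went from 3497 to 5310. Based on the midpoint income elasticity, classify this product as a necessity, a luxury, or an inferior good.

inferior

%ΔQ = (5310 − 3497)/[(3497+5310)/2] = 1813/4403.5 ≈ 0.4117.
%ΔM = (4,366 − 8,700)/[(8,700+4,366)/2] = -4334/6533 ≈ -0.6634.
E_I = %ΔQ/%ΔM ≈ -0.621.
E_I < 0: inferior good.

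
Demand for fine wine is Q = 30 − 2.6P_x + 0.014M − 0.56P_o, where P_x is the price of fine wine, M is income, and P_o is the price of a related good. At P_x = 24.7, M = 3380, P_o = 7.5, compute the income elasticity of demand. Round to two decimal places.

Substituting, Q = 30 − 2.6(24.7) + 0.014(3380) − 0.56(7.5) = 30 − 64.22 + 47.32 − 4.2 = 8.9.
∂Q/∂M = +0.014, so E_I = 0.014·(3380/8.9) ≈ 5.32.
E_I > 1: normal good (luxury).

5.32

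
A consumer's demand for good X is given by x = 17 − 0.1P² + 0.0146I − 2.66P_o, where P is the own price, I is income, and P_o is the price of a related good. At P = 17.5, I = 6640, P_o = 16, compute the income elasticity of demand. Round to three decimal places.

At the given point, x = 17 − 0.1(17.5)² + 0.0146(6640) − 2.66(16) = 17 − 30.625 + 96.944 − 42.56 = 40.759.
∂x/∂I = +0.0146, so E_I = 0.0146·(6640/40.759) ≈ 2.378.
E_I > 1: normal good (luxury).

2.378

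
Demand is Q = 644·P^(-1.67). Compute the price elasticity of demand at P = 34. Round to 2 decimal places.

-1.67

For a Cobb–Douglas (constant-elasticity) form Q = A·P^α·…, the elasticity with respect to P equals the exponent α at every point.
Here the exponent on P is -1.67, so the price elasticity of demand is -1.67.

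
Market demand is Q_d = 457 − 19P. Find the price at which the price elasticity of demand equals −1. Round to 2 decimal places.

For linear demand Q_d = a − bP, E = −bP/(a − bP). |E| = 1 ⇒ bP = a − bP ⇒ P = a/(2b).
P = 457/(2·19) ≈ 12.03.

12.03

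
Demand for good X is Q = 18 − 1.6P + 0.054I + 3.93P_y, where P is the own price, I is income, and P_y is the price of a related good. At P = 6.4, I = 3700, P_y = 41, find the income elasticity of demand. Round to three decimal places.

0.542

First evaluate Q: 18 − 1.6(6.4) + 0.054(3700) + 3.93(41) = 18 − 10.24 + 199.8 + 161.13 = 368.69.
∂Q/∂I = +0.054, so E_I = 0.054·(3700/368.69) ≈ 0.542.
E_I ∈ (0,1): normal good (necessity).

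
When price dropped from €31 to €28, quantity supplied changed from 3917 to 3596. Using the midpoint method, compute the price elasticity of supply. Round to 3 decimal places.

0.840

%Δq = (3596 − 3917)/[(3917 + 3596)/2] = -321/3756.5 ≈ -0.0855.
%ΔP = (28 − 31)/[(31 + 28)/2] = -3/29.5 ≈ -0.1017.
Arc elasticity E = %Δq/%ΔP ≈ -0.0855/-0.1017 ≈ 0.840.
|E| < 1: supply is inelastic over this range.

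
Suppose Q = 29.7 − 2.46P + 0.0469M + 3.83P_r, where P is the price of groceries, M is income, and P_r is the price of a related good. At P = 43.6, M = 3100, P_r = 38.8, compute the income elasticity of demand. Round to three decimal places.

0.672

Evaluating quantity at (P, M, P_r) gives Q = 29.7 − 2.46(43.6) + 0.0469(3100) + 3.83(38.8) = 29.7 − 107.256 + 145.39 + 148.604 = 216.438.
∂Q/∂M = +0.0469, so E_I = 0.0469·(3100/216.438) ≈ 0.672.
E_I ∈ (0,1): normal good (necessity).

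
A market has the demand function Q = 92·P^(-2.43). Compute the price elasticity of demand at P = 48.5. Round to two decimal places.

For a Cobb–Douglas (constant-elasticity) form Q = A·P^α·…, the elasticity with respect to P equals the exponent α at every point.
Here the exponent on P is -2.43, so the price elasticity of demand is -2.43.

-2.43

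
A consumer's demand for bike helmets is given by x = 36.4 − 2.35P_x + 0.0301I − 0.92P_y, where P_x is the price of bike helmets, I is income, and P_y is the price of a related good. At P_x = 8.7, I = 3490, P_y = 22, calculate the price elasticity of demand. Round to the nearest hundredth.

At the given point, x = 36.4 − 2.35(8.7) + 0.0301(3490) − 0.92(22) = 36.4 − 20.445 + 105.049 − 20.24 = 100.764.
∂x/∂P_x = −2.35, so E_p = (−2.35)·(8.7/100.764) ≈ -0.20.
|E_p| < 1: demand is inelastic.

-0.20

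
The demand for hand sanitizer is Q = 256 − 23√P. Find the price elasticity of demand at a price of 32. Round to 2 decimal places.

-0.52

At P = 32, Q = 125.8924.
dQ/dP = −23/(2√P) = −23/(2·5.6569).
Point elasticity E = (dQ/dP)·(P/Q) = -2.0329 × 32/125.8924 ≈ -0.52.
|E| < 1, so demand is inelastic at this price.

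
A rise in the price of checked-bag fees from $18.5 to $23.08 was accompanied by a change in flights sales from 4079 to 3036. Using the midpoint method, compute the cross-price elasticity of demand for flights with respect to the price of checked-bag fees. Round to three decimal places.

-1.331

%ΔQ_x = (3036 − 4079)/[(4079+3036)/2] = -1043/3557.5 ≈ -0.2932.
%ΔP_y = (23.08 − 18.5)/[(18.5+23.08)/2] ≈ 0.2203.
E_xy = -0.2932/0.2203 ≈ -1.331.
E_xy < 0, so flights and checked-bag fees are complements.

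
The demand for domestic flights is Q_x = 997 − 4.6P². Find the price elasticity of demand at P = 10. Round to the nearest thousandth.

At P = 10, Q_x = 537.
dQ_x/dP = −2·4.6·P = −92.
Point elasticity E = (dQ_x/dP)·(P/Q_x) = -92 × 10/537 ≈ -1.713.
|E| > 1, so demand is elastic at this price.

-1.713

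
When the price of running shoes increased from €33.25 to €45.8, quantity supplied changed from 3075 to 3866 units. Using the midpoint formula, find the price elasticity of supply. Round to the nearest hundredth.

0.72

%ΔQ = (3866 − 3075)/[(3075 + 3866)/2] = 791/3470.5 ≈ 0.2279.
%ΔP = (45.8 − 33.25)/[(33.25 + 45.8)/2] = 12.55/39.525 ≈ 0.3175.
Arc elasticity E = %ΔQ/%ΔP ≈ 0.2279/0.3175 ≈ 0.72.
|E| < 1: supply is inelastic over this range.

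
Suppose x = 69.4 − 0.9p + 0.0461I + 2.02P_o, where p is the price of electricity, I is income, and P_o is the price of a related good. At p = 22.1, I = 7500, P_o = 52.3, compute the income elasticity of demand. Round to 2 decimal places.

0.69

At the given point, x = 69.4 − 0.9(22.1) + 0.0461(7500) + 2.02(52.3) = 69.4 − 19.89 + 345.75 + 105.646 = 500.906.
∂x/∂I = +0.0461, so E_I = 0.0461·(7500/500.906) ≈ 0.69.
E_I ∈ (0,1): normal good (necessity).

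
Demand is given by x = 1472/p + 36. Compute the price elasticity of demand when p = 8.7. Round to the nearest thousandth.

At p = 8.7, x = 205.1954.
dx/dp = −1472/p² = −19.4477.
Point elasticity E = (dx/dp)·(p/x) = -19.4477 × 8.7/205.1954 ≈ -0.825.
|E| < 1, so demand is inelastic at this price.

-0.825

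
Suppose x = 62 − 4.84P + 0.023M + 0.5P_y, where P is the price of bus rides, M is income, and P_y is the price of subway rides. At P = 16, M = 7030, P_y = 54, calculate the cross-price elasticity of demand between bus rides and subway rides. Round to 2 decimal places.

0.16

x = 62 − 4.84(16) + 0.023(7030) + 0.5(54) = 62 − 77.44 + 161.69 + 27 = 173.25.
∂x/∂P_y = +0.5, so E_xy = 0.5·(54/173.25) ≈ 0.16.
E_xy > 0: the goods are substitutes.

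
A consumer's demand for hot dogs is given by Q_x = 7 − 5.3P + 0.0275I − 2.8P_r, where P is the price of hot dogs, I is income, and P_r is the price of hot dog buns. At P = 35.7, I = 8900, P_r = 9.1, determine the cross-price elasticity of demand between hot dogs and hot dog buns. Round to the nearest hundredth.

-0.69

Q_x = 7 − 5.3(35.7) + 0.0275(8900) − 2.8(9.1) = 7 − 189.21 + 244.75 − 25.48 = 37.06.
∂Q_x/∂P_r = −2.8, so E_xy = -2.8·(9.1/37.06) ≈ -0.69.
E_xy < 0: the goods are complements.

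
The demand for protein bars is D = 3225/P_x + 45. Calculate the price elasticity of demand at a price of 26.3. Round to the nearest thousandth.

-0.732

At P_x = 26.3, D = 167.6236.
dD/dP_x = −3225/P_x² = −4.6625.
Point elasticity E = (dD/dP_x)·(P_x/D) = -4.6625 × 26.3/167.6236 ≈ -0.732.
|E| < 1, so demand is inelastic at this price.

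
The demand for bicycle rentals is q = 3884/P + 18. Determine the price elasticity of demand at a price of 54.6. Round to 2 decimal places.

At P = 54.6, q = 89.1355.
dq/dP = −3884/P² = −1.3028.
Point elasticity E = (dq/dP)·(P/q) = -1.3028 × 54.6/89.1355 ≈ -0.80.
|E| < 1, so demand is inelastic at this price.

-0.80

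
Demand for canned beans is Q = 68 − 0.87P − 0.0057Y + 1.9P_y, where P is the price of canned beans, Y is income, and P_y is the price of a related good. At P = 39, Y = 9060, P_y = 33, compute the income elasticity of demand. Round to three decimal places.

At the given point, Q = 68 − 0.87(39) − 0.0057(9060) + 1.9(33) = 68 − 33.93 − 51.642 + 62.7 = 45.128.
∂Q/∂Y = −0.0057, so E_I = -0.0057·(9060/45.128) ≈ -1.144.
E_I < 0: inferior good.

-1.144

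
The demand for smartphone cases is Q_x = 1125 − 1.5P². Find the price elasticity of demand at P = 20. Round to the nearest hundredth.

At P = 20, Q_x = 525.
dQ_x/dP = −2·1.5·P = −60.
Point elasticity E = (dQ_x/dP)·(P/Q_x) = -60 × 20/525 ≈ -2.29.
|E| > 1, so demand is elastic at this price.

-2.29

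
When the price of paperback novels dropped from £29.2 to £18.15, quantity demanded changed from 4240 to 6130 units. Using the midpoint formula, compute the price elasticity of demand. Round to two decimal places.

-0.78

%Δq = (6130 − 4240)/[(4240 + 6130)/2] = 1890/5185 ≈ 0.3645.
%Δp = (18.15 − 29.2)/[(29.2 + 18.15)/2] = -11.05/23.675 ≈ -0.4667.
Arc elasticity E = %Δq/%Δp ≈ 0.3645/-0.4667 ≈ -0.78.
|E| < 1: demand is inelastic over this range.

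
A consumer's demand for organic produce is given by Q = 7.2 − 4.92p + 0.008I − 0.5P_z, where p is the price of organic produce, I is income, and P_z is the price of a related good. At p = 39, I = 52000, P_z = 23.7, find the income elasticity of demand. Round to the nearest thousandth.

1.895

Evaluating quantity at (p, I, P_z) gives Q = 7.2 − 4.92(39) + 0.008(52000) − 0.5(23.7) = 7.2 − 191.88 + 416 − 11.85 = 219.47.
∂Q/∂I = +0.008, so E_I = 0.008·(52000/219.47) ≈ 1.895.
E_I > 1: normal good (luxury).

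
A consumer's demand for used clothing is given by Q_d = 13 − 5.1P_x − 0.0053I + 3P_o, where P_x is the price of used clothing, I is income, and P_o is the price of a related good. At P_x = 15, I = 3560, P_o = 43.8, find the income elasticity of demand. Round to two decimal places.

Evaluating quantity at (P_x, I, P_o) gives Q_d = 13 − 5.1(15) − 0.0053(3560) + 3(43.8) = 13 − 76.5 − 18.868 + 131.4 = 49.032.
∂Q_d/∂I = −0.0053, so E_I = -0.0053·(3560/49.032) ≈ -0.38.
E_I < 0: inferior good.

-0.38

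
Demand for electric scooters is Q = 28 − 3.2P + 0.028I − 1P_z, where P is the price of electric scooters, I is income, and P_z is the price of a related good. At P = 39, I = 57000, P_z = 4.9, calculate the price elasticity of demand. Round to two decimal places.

Evaluating quantity at (P, I, P_z) gives Q = 28 − 3.2(39) + 0.028(57000) − 1(4.9) = 28 − 124.8 + 1596 − 4.9 = 1494.3.
∂Q/∂P = −3.2, so E_p = (−3.2)·(39/1494.3) ≈ -0.08.
|E_p| < 1: demand is inelastic.

-0.08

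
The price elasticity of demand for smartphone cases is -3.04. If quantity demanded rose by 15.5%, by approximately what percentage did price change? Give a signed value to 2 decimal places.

-5.10

%ΔQ ≈ E × %ΔP ⇒ %ΔP = %ΔQ / E = (15.5%)/(-3.04) ≈ -5.10%.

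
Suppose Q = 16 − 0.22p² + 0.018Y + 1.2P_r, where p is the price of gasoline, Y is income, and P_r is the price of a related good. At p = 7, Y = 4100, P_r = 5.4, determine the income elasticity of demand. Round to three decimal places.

0.863

First evaluate Q: 16 − 0.22(7)² + 0.018(4100) + 1.2(5.4) = 16 − 10.78 + 73.8 + 6.48 = 85.5.
∂Q/∂Y = +0.018, so E_I = 0.018·(4100/85.5) ≈ 0.863.
E_I ∈ (0,1): normal good (necessity).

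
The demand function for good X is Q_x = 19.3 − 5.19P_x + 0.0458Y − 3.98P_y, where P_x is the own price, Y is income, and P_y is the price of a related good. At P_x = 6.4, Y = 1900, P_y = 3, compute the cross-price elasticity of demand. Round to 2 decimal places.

-0.20

Substituting, Q_x = 19.3 − 5.19(6.4) + 0.0458(1900) − 3.98(3) = 19.3 − 33.216 + 87.02 − 11.94 = 61.164.
∂Q_x/∂P_y = −3.98, so E_xy = -3.98·(3/61.164) ≈ -0.20.
E_xy < 0: the goods are complements.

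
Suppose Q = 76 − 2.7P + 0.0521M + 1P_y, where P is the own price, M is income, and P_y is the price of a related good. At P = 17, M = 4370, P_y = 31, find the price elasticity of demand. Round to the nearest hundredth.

-0.16

Q = 76 − 2.7(17) + 0.0521(4370) + 1(31) = 76 − 45.9 + 227.677 + 31 = 288.777.
∂Q/∂P = −2.7, so E_p = (−2.7)·(17/288.777) ≈ -0.16.
|E_p| < 1: demand is inelastic.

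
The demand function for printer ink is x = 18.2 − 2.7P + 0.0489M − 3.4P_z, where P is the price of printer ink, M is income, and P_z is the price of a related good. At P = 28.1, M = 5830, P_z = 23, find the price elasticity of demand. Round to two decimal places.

Substituting, x = 18.2 − 2.7(28.1) + 0.0489(5830) − 3.4(23) = 18.2 − 75.87 + 285.087 − 78.2 = 149.217.
∂x/∂P = −2.7, so E_p = (−2.7)·(28.1/149.217) ≈ -0.51.
|E_p| < 1: demand is inelastic.

-0.51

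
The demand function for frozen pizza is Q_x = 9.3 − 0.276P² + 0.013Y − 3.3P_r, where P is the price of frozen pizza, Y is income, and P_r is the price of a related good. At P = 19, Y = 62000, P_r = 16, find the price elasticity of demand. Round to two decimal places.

At the given point, Q_x = 9.3 − 0.276(19)² + 0.013(62000) − 3.3(16) = 9.3 − 99.636 + 806 − 52.8 = 662.864.
∂Q_x/∂P = −2·0.276·P = -10.488, so E_p = -10.488·(19/662.864) ≈ -0.30.
|E_p| < 1: demand is inelastic.

-0.30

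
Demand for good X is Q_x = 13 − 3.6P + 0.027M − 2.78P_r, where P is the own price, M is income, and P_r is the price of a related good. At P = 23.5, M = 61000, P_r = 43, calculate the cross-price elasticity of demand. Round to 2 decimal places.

-0.08

First evaluate Q_x: 13 − 3.6(23.5) + 0.027(61000) − 2.78(43) = 13 − 84.6 + 1647 − 119.54 = 1455.86.
∂Q_x/∂P_r = −2.78, so E_xy = -2.78·(43/1455.86) ≈ -0.08.
E_xy < 0: the goods are complements.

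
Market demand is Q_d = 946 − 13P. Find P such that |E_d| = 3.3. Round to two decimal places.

Set −bP/(a − bP) = −3.3 ⇒ bP = 3.3(a − bP) ⇒ bP(1+3.3) = 3.3·a.
P = 3.3·946/(13·4.3) ≈ 55.85.

55.85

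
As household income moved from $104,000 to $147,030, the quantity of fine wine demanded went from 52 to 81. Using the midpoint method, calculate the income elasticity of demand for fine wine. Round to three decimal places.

1.272

%ΔQ = (81 − 52)/[(52+81)/2] = 29/66.5 ≈ 0.4361.
%ΔI = (147,030 − 104,000)/[(104,000+147,030)/2] = 43030/125515 ≈ 0.3428.
E_I = %ΔQ/%ΔI ≈ 1.272.
E_I > 1: normal good (luxury).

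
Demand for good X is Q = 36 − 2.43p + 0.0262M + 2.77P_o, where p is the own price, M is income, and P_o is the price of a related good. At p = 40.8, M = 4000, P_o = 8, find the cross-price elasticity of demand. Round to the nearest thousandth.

0.347

Q = 36 − 2.43(40.8) + 0.0262(4000) + 2.77(8) = 36 − 99.144 + 104.8 + 22.16 = 63.816.
∂Q/∂P_o = +2.77, so E_xy = 2.77·(8/63.816) ≈ 0.347.
E_xy > 0: the goods are substitutes.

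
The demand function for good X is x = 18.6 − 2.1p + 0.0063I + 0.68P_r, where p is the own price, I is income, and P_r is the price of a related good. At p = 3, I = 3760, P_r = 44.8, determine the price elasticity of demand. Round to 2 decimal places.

-0.09

Substituting, x = 18.6 − 2.1(3) + 0.0063(3760) + 0.68(44.8) = 18.6 − 6.3 + 23.688 + 30.464 = 66.452.
∂x/∂p = −2.1, so E_p = (−2.1)·(3/66.452) ≈ -0.09.
|E_p| < 1: demand is inelastic.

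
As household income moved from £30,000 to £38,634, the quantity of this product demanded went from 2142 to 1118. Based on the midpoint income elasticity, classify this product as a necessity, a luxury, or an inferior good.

inferior

%ΔQ = (1118 − 2142)/[(2142+1118)/2] = -1024/1630 ≈ -0.6282.
%ΔI = (38,634 − 30,000)/[(30,000+38,634)/2] = 8634/34317 ≈ 0.2516.
E_I = %ΔQ/%ΔI ≈ -2.497.
E_I < 0: inferior good.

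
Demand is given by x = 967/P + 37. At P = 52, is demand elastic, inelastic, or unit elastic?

At P = 52, x = 55.5962.
dx/dP = −967/P² = −0.3576.
Point elasticity E = (dx/dP)·(P/x) = -0.3576 × 52/55.5962 ≈ -0.334.
|E| ≈ 0.334 < 1, so demand is inelastic.

inelastic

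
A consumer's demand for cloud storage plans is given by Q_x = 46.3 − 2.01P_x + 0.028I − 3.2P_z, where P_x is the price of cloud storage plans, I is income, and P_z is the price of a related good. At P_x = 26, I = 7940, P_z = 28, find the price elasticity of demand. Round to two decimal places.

-0.41

At the given point, Q_x = 46.3 − 2.01(26) + 0.028(7940) − 3.2(28) = 46.3 − 52.26 + 222.32 − 89.6 = 126.76.
∂Q_x/∂P_x = −2.01, so E_p = (−2.01)·(26/126.76) ≈ -0.41.
|E_p| < 1: demand is inelastic.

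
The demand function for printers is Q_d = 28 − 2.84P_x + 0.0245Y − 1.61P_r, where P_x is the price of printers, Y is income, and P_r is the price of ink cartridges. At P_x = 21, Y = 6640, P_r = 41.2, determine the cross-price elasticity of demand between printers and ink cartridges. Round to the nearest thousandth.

-1.025

At the given point, Q_d = 28 − 2.84(21) + 0.0245(6640) − 1.61(41.2) = 28 − 59.64 + 162.68 − 66.332 = 64.708.
∂Q_d/∂P_r = −1.61, so E_xy = -1.61·(41.2/64.708) ≈ -1.025.
E_xy < 0: the goods are complements.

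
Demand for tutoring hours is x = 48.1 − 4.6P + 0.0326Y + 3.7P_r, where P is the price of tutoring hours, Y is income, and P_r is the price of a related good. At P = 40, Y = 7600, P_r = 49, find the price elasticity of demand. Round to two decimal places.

-0.63

Substituting, x = 48.1 − 4.6(40) + 0.0326(7600) + 3.7(49) = 48.1 − 184 + 247.76 + 181.3 = 293.16.
∂x/∂P = −4.6, so E_p = (−4.6)·(40/293.16) ≈ -0.63.
|E_p| < 1: demand is inelastic.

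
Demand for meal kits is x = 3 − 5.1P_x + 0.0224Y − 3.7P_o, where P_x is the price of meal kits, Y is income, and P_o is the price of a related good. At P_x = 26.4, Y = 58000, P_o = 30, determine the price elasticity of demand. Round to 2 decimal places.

Evaluating quantity at (P_x, Y, P_o) gives x = 3 − 5.1(26.4) + 0.0224(58000) − 3.7(30) = 3 − 134.64 + 1299.2 − 111 = 1056.56.
∂x/∂P_x = −5.1, so E_p = (−5.1)·(26.4/1056.56) ≈ -0.13.
|E_p| < 1: demand is inelastic.

-0.13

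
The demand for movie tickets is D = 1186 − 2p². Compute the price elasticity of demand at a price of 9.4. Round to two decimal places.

At p = 9.4, D = 1009.28.
dD/dp = −2·2·p = −37.6.
Point elasticity E = (dD/dp)·(p/D) = -37.6 × 9.4/1009.28 ≈ -0.35.
|E| < 1, so demand is inelastic at this price.

-0.35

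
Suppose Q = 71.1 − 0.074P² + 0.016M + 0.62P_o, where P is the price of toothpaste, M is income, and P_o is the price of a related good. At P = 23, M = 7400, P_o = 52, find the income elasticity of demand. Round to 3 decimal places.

Evaluating quantity at (P, M, P_o) gives Q = 71.1 − 0.074(23)² + 0.016(7400) + 0.62(52) = 71.1 − 39.146 + 118.4 + 32.24 = 182.594.
∂Q/∂M = +0.016, so E_I = 0.016·(7400/182.594) ≈ 0.648.
E_I ∈ (0,1): normal good (necessity).

0.648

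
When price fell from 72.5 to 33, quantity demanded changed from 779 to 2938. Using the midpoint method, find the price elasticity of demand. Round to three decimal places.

%ΔQ = (2938 − 779)/[(779 + 2938)/2] = 2159/1858.5 ≈ 1.1617.
%ΔP = (33 − 72.5)/[(72.5 + 33)/2] = -39.5/52.75 ≈ -0.7488.
Arc elasticity E = %ΔQ/%ΔP ≈ 1.1617/-0.7488 ≈ -1.551.
|E| > 1: demand is elastic over this range.

-1.551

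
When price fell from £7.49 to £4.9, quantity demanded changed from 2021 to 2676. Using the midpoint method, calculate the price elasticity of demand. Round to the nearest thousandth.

-0.667

%Δq = (2676 − 2021)/[(2021 + 2676)/2] = 655/2348.5 ≈ 0.2789.
%Δp = (4.9 − 7.49)/[(7.49 + 4.9)/2] = -2.59/6.195 ≈ -0.4181.
Arc elasticity E = %Δq/%Δp ≈ 0.2789/-0.4181 ≈ -0.667.
|E| < 1: demand is inelastic over this range.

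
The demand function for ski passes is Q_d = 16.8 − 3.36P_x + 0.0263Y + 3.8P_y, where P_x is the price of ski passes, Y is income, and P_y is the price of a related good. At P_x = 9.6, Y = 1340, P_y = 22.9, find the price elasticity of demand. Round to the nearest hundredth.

-0.30

First evaluate Q_d: 16.8 − 3.36(9.6) + 0.0263(1340) + 3.8(22.9) = 16.8 − 32.256 + 35.242 + 87.02 = 106.806.
∂Q_d/∂P_x = −3.36, so E_p = (−3.36)·(9.6/106.806) ≈ -0.30.
|E_p| < 1: demand is inelastic.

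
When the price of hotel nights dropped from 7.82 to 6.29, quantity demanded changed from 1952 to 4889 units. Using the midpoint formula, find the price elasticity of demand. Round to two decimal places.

%Δq = (4889 − 1952)/[(1952 + 4889)/2] = 2937/3420.5 ≈ 0.8586.
%ΔP = (6.29 − 7.82)/[(7.82 + 6.29)/2] = -1.53/7.055 ≈ -0.2169.
Arc elasticity E = %Δq/%ΔP ≈ 0.8586/-0.2169 ≈ -3.96.
|E| > 1: demand is elastic over this range.

-3.96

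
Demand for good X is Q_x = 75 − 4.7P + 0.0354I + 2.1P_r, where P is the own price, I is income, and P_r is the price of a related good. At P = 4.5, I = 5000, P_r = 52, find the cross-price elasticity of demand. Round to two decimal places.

Evaluating quantity at (P, I, P_r) gives Q_x = 75 − 4.7(4.5) + 0.0354(5000) + 2.1(52) = 75 − 21.15 + 177 + 109.2 = 340.05.
∂Q_x/∂P_r = +2.1, so E_xy = 2.1·(52/340.05) ≈ 0.32.
E_xy > 0: the goods are substitutes.

0.32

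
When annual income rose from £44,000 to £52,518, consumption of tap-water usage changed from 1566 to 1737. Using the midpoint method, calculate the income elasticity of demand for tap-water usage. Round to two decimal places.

0.59

%ΔQ = (1737 − 1566)/[(1566+1737)/2] = 171/1651.5 ≈ 0.1035.
%ΔY = (52,518 − 44,000)/[(44,000+52,518)/2] = 8518/48259 ≈ 0.1765.
E_I = %ΔQ/%ΔY ≈ 0.59.
E_I ∈ (0,1): normal good (necessity).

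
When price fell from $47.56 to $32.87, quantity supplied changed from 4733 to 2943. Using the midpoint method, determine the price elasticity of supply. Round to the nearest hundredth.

1.28

%ΔQ = (2943 − 4733)/[(4733 + 2943)/2] = -1790/3838 ≈ -0.4664.
%Δp = (32.87 − 47.56)/[(47.56 + 32.87)/2] = -14.69/40.215 ≈ -0.3653.
Arc elasticity E = %ΔQ/%Δp ≈ -0.4664/-0.3653 ≈ 1.28.
|E| > 1: supply is elastic over this range.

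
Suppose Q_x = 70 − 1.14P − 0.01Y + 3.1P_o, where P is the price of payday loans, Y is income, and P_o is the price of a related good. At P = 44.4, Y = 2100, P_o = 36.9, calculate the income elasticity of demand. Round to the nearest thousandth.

Q_x = 70 − 1.14(44.4) − 0.01(2100) + 3.1(36.9) = 70 − 50.616 − 21 + 114.39 = 112.774.
∂Q_x/∂Y = −0.01, so E_I = -0.01·(2100/112.774) ≈ -0.186.
E_I < 0: inferior good.

-0.186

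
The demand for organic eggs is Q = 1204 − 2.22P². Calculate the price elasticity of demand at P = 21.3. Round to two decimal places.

-10.24

At P = 21.3, Q = 196.8082.
dQ/dP = −2·2.22·P = −94.572.
Point elasticity E = (dQ/dP)·(P/Q) = -94.572 × 21.3/196.8082 ≈ -10.24.
|E| > 1, so demand is elastic at this price.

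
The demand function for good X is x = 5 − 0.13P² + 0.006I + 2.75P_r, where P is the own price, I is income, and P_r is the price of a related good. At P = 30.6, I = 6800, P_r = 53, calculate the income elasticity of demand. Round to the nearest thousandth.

0.584

First evaluate x: 5 − 0.13(30.6)² + 0.006(6800) + 2.75(53) = 5 − 121.7268 + 40.8 + 145.75 = 69.8232.
∂x/∂I = +0.006, so E_I = 0.006·(6800/69.8232) ≈ 0.584.
E_I ∈ (0,1): normal good (necessity).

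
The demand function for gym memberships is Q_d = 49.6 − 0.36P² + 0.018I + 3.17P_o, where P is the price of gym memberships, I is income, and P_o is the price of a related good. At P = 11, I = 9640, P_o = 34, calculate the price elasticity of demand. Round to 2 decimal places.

At the given point, Q_d = 49.6 − 0.36(11)² + 0.018(9640) + 3.17(34) = 49.6 − 43.56 + 173.52 + 107.78 = 287.34.
∂Q_d/∂P = −2·0.36·P = -7.92, so E_p = -7.92·(11/287.34) ≈ -0.30.
|E_p| < 1: demand is inelastic.

-0.30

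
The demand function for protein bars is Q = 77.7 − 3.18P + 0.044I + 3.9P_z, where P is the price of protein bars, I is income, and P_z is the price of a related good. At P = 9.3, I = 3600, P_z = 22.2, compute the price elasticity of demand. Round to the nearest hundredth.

Evaluating quantity at (P, I, P_z) gives Q = 77.7 − 3.18(9.3) + 0.044(3600) + 3.9(22.2) = 77.7 − 29.574 + 158.4 + 86.58 = 293.106.
∂Q/∂P = −3.18, so E_p = (−3.18)·(9.3/293.106) ≈ -0.10.
|E_p| < 1: demand is inelastic.

-0.10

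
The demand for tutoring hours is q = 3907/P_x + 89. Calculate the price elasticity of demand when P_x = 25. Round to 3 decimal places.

-0.637

At P_x = 25, q = 245.28.
dq/dP_x = −3907/P_x² = −6.2512.
Point elasticity E = (dq/dP_x)·(P_x/q) = -6.2512 × 25/245.28 ≈ -0.637.
|E| < 1, so demand is inelastic at this price.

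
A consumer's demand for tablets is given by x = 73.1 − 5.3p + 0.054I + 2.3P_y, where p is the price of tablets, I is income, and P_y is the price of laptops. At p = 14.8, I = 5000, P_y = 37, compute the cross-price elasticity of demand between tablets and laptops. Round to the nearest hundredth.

Evaluating quantity at (p, I, P_y) gives x = 73.1 − 5.3(14.8) + 0.054(5000) + 2.3(37) = 73.1 − 78.44 + 270 + 85.1 = 349.76.
∂x/∂P_y = +2.3, so E_xy = 2.3·(37/349.76) ≈ 0.24.
E_xy > 0: the goods are substitutes.

0.24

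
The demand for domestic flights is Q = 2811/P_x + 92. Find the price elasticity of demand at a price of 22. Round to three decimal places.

-0.581

At P_x = 22, Q = 219.7727.
dQ/dP_x = −2811/P_x² = −5.8079.
Point elasticity E = (dQ/dP_x)·(P_x/Q) = -5.8079 × 22/219.7727 ≈ -0.581.
|E| < 1, so demand is inelastic at this price.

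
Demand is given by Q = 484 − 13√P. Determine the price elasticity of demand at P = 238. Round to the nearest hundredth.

-0.35

At P = 238, Q = 283.4458.
dQ/dP = −13/(2√P) = −13/(2·15.4272).
Point elasticity E = (dQ/dP)·(P/Q) = -0.4213 × 238/283.4458 ≈ -0.35.
|E| < 1, so demand is inelastic at this price.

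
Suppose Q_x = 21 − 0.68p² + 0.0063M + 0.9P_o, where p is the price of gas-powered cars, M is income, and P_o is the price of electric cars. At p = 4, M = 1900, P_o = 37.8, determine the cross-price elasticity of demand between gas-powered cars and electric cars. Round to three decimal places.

Substituting, Q_x = 21 − 0.68(4)² + 0.0063(1900) + 0.9(37.8) = 21 − 10.88 + 11.97 + 34.02 = 56.11.
∂Q_x/∂P_o = +0.9, so E_xy = 0.9·(37.8/56.11) ≈ 0.606.
E_xy > 0: the goods are substitutes.

0.606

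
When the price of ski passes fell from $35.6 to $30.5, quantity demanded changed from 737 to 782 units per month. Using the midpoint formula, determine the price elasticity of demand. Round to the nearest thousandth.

-0.384

%Δq = (782 − 737)/[(737 + 782)/2] = 45/759.5 ≈ 0.0592.
%ΔP = (30.5 − 35.6)/[(35.6 + 30.5)/2] = -5.1/33.05 ≈ -0.1543.
Arc elasticity E = %Δq/%ΔP ≈ 0.0592/-0.1543 ≈ -0.384.
|E| < 1: demand is inelastic over this range.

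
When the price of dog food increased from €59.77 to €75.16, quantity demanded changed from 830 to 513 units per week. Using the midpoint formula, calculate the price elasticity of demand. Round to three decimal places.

-2.069

%Δq = (513 − 830)/[(830 + 513)/2] = -317/671.5 ≈ -0.4721.
%ΔP = (75.16 − 59.77)/[(59.77 + 75.16)/2] = 15.39/67.465 ≈ 0.2281.
Arc elasticity E = %Δq/%ΔP ≈ -0.4721/0.2281 ≈ -2.069.
|E| > 1: demand is elastic over this range.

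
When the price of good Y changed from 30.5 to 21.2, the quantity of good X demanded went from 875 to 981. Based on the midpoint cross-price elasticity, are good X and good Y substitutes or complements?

complements

%ΔQ_x = (981 − 875)/[(875+981)/2] = 106/928 ≈ 0.1142.
%ΔP_y = (21.2 − 30.5)/[(30.5+21.2)/2] ≈ -0.3598.
E_xy = 0.1142/-0.3598 ≈ -0.317.
E_xy < 0, so the goods are complements.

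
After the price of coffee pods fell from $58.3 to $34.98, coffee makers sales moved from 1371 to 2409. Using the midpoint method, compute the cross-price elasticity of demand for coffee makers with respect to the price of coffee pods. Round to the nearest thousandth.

%ΔQ_x = (2409 − 1371)/[(1371+2409)/2] = 1038/1890 ≈ 0.5492.
%ΔP_y = (34.98 − 58.3)/[(58.3+34.98)/2] ≈ -0.5000.
E_xy = 0.5492/-0.5000 ≈ -1.098.
E_xy < 0, so coffee makers and coffee pods are complements.

-1.098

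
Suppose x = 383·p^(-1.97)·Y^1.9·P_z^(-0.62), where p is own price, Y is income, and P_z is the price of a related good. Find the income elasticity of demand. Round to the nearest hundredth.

1.90

For a Cobb–Douglas (constant-elasticity) form x = A·Y^α·…, the elasticity with respect to Y equals the exponent α at every point.
Here the exponent on Y is 1.9, so the income elasticity of demand is 1.90.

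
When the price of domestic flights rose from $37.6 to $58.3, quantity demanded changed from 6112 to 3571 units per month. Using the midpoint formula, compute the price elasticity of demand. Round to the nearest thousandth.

-1.216

%Δq = (3571 − 6112)/[(6112 + 3571)/2] = -2541/4841.5 ≈ -0.5248.
%ΔP = (58.3 − 37.6)/[(37.6 + 58.3)/2] = 20.7/47.95 ≈ 0.4317.
Arc elasticity E = %Δq/%ΔP ≈ -0.5248/0.4317 ≈ -1.216.
|E| > 1: demand is elastic over this range.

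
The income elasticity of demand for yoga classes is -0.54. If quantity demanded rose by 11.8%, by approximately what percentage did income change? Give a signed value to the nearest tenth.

%ΔQ ≈ E × %ΔI ⇒ %ΔI = %ΔQ / E = (11.8%)/(-0.54) ≈ -21.9%.

-21.9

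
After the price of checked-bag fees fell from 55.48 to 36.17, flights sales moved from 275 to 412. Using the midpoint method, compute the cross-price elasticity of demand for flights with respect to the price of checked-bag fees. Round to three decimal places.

%ΔQ_x = (412 − 275)/[(275+412)/2] = 137/343.5 ≈ 0.3988.
%ΔP_y = (36.17 − 55.48)/[(55.48+36.17)/2] ≈ -0.4214.
E_xy = 0.3988/-0.4214 ≈ -0.946.
E_xy < 0, so flights and checked-bag fees are complements.

-0.946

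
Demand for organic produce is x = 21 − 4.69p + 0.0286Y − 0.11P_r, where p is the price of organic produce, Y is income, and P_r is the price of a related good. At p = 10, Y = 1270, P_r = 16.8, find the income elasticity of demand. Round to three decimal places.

4.236

x = 21 − 4.69(10) + 0.0286(1270) − 0.11(16.8) = 21 − 46.9 + 36.322 − 1.848 = 8.574.
∂x/∂Y = +0.0286, so E_I = 0.0286·(1270/8.574) ≈ 4.236.
E_I > 1: normal good (luxury).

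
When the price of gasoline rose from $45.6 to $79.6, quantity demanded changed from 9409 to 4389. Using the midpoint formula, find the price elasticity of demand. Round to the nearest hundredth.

-1.34

%Δq = (4389 − 9409)/[(9409 + 4389)/2] = -5020/6899 ≈ -0.7276.
%ΔP = (79.6 − 45.6)/[(45.6 + 79.6)/2] = 34/62.6 ≈ 0.5431.
Arc elasticity E = %Δq/%ΔP ≈ -0.7276/0.5431 ≈ -1.34.
|E| > 1: demand is elastic over this range.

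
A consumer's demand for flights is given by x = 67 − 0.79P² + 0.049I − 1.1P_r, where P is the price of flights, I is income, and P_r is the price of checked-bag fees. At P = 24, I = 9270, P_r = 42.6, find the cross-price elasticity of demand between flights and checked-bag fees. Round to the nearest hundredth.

-2.42

At the given point, x = 67 − 0.79(24)² + 0.049(9270) − 1.1(42.6) = 67 − 455.04 + 454.23 − 46.86 = 19.33.
∂x/∂P_r = −1.1, so E_xy = -1.1·(42.6/19.33) ≈ -2.42.
E_xy < 0: the goods are complements.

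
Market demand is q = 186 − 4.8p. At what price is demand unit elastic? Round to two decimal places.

19.38

For linear demand q = a − bp, E = −bp/(a − bp). |E| = 1 ⇒ bp = a − bp ⇒ p = a/(2b).
p = 186/(2·4.8) ≈ 19.38.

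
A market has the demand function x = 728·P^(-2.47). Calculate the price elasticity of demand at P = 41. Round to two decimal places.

-2.47

For a Cobb–Douglas (constant-elasticity) form x = A·P^α·…, the elasticity with respect to P equals the exponent α at every point.
Here the exponent on P is -2.47, so the price elasticity of demand is -2.47.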